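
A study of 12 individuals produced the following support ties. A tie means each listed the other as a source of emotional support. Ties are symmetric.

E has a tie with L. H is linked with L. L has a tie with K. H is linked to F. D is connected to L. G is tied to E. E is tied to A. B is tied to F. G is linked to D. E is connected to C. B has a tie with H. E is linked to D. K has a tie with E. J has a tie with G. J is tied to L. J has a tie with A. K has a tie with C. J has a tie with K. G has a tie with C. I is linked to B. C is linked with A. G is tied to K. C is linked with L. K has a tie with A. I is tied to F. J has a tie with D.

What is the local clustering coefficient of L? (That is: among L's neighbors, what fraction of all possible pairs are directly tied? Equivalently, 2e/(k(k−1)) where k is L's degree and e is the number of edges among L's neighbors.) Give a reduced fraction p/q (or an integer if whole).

2/5

L's neighbors: C, D, E, H, J, and K (k = 6).
Possible neighbor pairs: C(6,2) = 15. Edges among them: C–E, C–K, D–E, D–J, E–K, J–K → e = 6.
Clustering(L) = 6/15 = 2/5.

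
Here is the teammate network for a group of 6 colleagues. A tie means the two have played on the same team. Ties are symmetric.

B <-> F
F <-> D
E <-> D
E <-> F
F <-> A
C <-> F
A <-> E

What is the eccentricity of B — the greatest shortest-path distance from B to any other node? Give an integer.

2

Distances from B: A:2, C:2, D:2, E:2, F:1.
The largest is 2 (to A, D, E, and C), so the eccentricity of B is 2.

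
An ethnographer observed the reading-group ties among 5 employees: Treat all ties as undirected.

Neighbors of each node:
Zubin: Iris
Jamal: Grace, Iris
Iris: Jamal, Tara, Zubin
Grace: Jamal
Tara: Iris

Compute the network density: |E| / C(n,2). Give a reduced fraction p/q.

2/5

There are 4 edges and 5 nodes, so the maximum possible is C(5,2) = 10.
Density = 4/10 = 2/5.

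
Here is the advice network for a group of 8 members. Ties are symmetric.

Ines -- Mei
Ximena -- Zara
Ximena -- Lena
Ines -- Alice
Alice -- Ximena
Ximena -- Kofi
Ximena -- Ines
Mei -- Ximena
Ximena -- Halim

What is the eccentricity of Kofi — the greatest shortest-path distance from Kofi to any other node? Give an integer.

Distances from Kofi: Alice:2, Halim:2, Ines:2, Lena:2, Mei:2, Ximena:1, Zara:2.
The largest is 2 (to Mei, Ines, Halim, Zara, Lena, and Alice), so the eccentricity of Kofi is 2.

2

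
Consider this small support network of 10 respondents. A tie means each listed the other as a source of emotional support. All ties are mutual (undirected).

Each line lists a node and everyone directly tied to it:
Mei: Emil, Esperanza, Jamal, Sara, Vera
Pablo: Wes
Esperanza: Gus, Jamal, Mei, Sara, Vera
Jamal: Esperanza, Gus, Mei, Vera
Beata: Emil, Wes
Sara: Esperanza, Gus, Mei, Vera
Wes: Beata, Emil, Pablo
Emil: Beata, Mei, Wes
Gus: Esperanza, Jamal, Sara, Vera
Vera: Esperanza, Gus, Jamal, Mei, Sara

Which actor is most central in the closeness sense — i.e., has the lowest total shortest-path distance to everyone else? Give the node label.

Farness (sum of distances to all others) for each node — Beata:22, Emil:16, Esperanza:17, Gus:22, Jamal:18, Mei:14, Pablo:29, Sara:18, Vera:17, Wes:21.
The smallest farness is 14, for Mei, so Mei has the highest closeness.

Mei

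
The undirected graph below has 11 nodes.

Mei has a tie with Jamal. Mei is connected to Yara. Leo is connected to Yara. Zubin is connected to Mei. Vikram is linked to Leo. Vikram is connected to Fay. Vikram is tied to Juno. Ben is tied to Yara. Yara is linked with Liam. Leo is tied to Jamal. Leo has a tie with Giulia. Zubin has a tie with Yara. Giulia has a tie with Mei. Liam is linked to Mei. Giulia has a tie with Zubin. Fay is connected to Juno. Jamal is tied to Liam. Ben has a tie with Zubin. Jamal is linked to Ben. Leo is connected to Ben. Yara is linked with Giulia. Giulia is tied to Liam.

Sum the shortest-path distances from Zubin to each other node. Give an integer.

Distances from Zubin: Ben:1, Fay:4, Giulia:1, Jamal:2, Juno:4, Leo:2, Liam:2, Mei:1, Vikram:3, Yara:1.
Sum = 1 + 4 + 1 + 2 + 4 + 2 + 2 + 1 + 3 + 1 = 21.

21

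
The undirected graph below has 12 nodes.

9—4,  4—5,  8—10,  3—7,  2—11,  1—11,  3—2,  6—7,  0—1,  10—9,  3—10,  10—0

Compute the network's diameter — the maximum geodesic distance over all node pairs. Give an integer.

Eccentricity of each node (its greatest distance to any other): 0:4, 1:5, 2:5, 3:4, 4:5, 5:6, 6:6, 7:5, 8:4, 9:4, 10:3, 11:6.
The maximum eccentricity is 6, realized for instance by the pair 5–6 via 5 – 4 – 9 – 10 – 3 – 7 – 6. So the diameter is 6.

6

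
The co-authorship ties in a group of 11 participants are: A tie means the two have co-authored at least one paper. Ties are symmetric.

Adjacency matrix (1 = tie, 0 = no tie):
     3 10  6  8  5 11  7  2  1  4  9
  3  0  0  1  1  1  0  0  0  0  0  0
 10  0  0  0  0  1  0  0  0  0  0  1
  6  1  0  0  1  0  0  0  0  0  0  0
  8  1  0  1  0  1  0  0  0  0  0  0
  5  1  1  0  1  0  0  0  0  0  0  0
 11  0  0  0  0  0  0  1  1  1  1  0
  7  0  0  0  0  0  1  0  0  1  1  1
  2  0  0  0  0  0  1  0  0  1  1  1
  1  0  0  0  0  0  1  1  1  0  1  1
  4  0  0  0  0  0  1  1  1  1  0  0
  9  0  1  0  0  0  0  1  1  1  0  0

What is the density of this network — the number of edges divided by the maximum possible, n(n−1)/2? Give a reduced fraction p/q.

There are 19 edges and 11 nodes, so the maximum possible is C(11,2) = 55.
Density = 19/55.

19/55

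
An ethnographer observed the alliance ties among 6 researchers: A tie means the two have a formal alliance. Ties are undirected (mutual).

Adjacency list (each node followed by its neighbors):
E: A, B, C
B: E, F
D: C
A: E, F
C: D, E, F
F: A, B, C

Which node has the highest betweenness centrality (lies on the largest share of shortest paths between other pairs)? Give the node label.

C

Unnormalized betweenness of each node: A:1/3, B:1/3, C:13/3, D:0, E:5/2, F:5/2.
C has the largest value, 13/3, making it the main broker — the node through which the most shortest paths run.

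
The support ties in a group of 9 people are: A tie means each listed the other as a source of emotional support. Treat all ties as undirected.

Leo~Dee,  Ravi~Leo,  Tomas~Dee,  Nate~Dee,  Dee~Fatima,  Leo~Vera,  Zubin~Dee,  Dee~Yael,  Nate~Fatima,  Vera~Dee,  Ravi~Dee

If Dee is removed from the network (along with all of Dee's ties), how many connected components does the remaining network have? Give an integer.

Without Dee, the remaining ties split the others into: {Fatima, Nate}; {Yael}; {Leo, Ravi, Vera}; {Tomas}; {Zubin}.
That's 5 separate components.

5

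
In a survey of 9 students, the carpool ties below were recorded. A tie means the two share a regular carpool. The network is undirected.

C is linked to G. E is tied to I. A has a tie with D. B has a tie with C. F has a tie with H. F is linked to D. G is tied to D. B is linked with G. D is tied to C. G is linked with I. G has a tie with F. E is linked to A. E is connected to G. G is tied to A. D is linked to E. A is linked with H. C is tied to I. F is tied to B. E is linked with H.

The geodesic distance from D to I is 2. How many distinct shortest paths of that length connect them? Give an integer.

The shortest distance is 2. The length-2 paths are: D–G–I; D–E–I; D–C–I.
That gives 3 distinct shortest paths.

3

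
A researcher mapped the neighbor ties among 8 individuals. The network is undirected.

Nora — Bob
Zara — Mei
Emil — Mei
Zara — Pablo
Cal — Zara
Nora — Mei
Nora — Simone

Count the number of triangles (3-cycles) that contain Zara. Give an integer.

0

Zara's neighbors are Cal, Mei, and Pablo, but none of them are tied to each other, so no triangle contains Zara.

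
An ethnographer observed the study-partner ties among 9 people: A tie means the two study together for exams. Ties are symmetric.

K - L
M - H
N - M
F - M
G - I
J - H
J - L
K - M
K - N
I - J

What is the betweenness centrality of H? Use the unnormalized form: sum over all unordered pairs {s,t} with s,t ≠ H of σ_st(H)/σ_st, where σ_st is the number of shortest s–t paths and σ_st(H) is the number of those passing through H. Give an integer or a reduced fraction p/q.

Pairs whose geodesics pass through H — G–N: 1/2; G–F: 1; G–M: 1; J–N: 1/2; J–F: 1; J–M: 1; N–I: 1/2; F–I: 1; M–I: 1.
All other pairs contribute 0.
Summing the contributions gives betweenness(H) = 15/2.

15/2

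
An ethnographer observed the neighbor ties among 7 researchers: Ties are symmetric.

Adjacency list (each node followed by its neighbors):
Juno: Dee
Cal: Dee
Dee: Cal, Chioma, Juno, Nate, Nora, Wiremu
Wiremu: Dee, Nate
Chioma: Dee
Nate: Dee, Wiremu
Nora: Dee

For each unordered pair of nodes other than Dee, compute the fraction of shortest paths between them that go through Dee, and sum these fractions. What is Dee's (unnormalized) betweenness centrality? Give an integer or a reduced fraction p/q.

14

Pairs whose geodesics pass through Dee — Cal–Juno: 1; Cal–Wiremu: 1; Cal–Chioma: 1; Cal–Nate: 1; Cal–Nora: 1; Juno–Wiremu: 1; Juno–Chioma: 1; Juno–Nate: 1; Juno–Nora: 1; Wiremu–Chioma: 1; Wiremu–Nora: 1; Chioma–Nate: 1; Chioma–Nora: 1; Nate–Nora: 1.
All other pairs contribute 0.
Summing the contributions gives betweenness(Dee) = 14.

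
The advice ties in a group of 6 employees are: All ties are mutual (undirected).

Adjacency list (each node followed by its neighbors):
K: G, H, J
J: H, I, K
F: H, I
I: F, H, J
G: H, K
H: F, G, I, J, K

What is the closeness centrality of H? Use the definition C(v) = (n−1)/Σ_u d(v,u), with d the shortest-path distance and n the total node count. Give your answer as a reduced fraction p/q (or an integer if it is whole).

Distances from H: F:1, G:1, I:1, J:1, K:1. Sum = 5.
n = 6, so closeness = 5/5 = 1.

1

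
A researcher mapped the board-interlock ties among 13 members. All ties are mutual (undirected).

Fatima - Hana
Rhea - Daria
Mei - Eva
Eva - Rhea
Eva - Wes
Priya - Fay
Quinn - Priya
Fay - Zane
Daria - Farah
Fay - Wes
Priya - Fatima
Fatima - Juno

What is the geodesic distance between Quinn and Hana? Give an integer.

One shortest route is Quinn – Priya – Fatima – Hana, which uses 3 edges, and at distance 2 from Quinn we only reach {Fatima, Fay}, which does not include Hana. So d(Quinn,Hana) = 3.

3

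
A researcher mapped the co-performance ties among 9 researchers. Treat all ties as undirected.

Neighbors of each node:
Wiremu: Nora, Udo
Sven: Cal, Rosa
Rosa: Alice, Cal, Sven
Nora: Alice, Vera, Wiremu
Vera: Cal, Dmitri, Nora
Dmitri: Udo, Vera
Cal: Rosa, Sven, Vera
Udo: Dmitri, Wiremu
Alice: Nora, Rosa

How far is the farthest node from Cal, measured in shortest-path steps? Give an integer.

3

Distances from Cal: Alice:2, Dmitri:2, Nora:2, Rosa:1, Sven:1, Udo:3, Vera:1, Wiremu:3.
The largest is 3 (to Wiremu and Udo), so the eccentricity of Cal is 3.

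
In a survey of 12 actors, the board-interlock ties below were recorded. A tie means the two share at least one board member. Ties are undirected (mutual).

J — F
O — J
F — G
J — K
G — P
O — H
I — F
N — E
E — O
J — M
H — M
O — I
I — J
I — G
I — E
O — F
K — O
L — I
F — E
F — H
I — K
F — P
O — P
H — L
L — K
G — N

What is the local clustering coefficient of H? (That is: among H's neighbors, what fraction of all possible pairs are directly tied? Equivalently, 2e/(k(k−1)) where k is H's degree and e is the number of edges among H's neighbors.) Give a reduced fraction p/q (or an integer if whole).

H's neighbors: F, L, M, and O (k = 4).
Possible neighbor pairs: C(4,2) = 6. Edges among them: F–O → e = 1.
Clustering(H) = 1/6.

1/6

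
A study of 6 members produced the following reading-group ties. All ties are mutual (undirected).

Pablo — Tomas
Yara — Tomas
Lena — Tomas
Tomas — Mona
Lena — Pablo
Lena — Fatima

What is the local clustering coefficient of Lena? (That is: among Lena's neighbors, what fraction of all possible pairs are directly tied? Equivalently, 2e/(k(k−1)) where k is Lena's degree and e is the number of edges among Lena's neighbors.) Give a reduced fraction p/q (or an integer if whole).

1/3

Lena's neighbors: Fatima, Pablo, and Tomas (k = 3).
Possible neighbor pairs: C(3,2) = 3. Edges among them: Pablo–Tomas → e = 1.
Clustering(Lena) = 1/3.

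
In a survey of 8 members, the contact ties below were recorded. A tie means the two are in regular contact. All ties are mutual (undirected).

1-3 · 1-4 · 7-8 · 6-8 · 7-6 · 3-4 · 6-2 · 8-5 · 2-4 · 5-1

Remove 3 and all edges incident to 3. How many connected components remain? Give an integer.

1

3's neighbors (1 and 4) remain reachable from one another through other ties, so the rest of the network stays in one piece.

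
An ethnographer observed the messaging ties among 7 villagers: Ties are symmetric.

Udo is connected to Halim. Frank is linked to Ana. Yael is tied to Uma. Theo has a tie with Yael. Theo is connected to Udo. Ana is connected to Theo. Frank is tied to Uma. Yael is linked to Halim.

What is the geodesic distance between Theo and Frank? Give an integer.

One shortest route is Theo – Ana – Frank, which uses 2 edges, and Theo and Frank are not directly tied, so nothing shorter exists. So d(Theo,Frank) = 2.

2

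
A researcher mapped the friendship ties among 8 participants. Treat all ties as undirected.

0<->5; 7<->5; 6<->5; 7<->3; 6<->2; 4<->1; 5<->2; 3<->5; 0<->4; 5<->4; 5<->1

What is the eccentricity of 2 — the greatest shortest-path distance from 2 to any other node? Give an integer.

Distances from 2: 0:2, 1:2, 3:2, 4:2, 5:1, 6:1, 7:2.
The largest is 2 (to 0, 4, 1, 7, and 3), so the eccentricity of 2 is 2.

2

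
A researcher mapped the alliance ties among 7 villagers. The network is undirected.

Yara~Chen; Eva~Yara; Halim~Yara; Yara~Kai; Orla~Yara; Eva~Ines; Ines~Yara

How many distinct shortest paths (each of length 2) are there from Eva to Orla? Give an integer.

The shortest distance is 2, and the only length-2 path is Eva–Yara–Orla. So there is exactly 1 shortest path.

1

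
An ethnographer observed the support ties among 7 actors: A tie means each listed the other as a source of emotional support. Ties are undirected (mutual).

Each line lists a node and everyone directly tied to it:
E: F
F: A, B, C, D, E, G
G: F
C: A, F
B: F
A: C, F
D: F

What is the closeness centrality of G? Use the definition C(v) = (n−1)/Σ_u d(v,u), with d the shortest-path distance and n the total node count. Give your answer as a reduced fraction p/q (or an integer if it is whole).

Distances from G: A:2, B:2, C:2, D:2, E:2, F:1. Sum = 11.
n = 7, so closeness = 6/11.

6/11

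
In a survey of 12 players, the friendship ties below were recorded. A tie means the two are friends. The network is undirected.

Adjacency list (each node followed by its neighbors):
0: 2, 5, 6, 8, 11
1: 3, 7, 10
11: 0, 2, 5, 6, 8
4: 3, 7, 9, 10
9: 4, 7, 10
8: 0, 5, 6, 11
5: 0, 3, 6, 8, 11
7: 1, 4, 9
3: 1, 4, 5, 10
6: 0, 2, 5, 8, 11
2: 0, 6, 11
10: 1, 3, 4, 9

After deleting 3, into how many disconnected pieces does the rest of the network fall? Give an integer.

Without 3, the remaining ties split the others into: {0, 2, 5, 6, 8, 11}; {1, 4, 7, 9, 10}.
That's 2 separate components.

2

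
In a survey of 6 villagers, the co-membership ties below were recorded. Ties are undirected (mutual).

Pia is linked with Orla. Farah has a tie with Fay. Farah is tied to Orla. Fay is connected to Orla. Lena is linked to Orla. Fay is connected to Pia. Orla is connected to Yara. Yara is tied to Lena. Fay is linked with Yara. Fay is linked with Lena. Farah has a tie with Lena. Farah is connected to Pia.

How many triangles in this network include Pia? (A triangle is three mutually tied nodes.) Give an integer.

3

Pia's neighbors: Farah, Fay, and Orla.
Neighbor pairs that are themselves tied: Pia–Farah–Fay; Pia–Farah–Orla; Pia–Fay–Orla. Each forms one triangle with Pia, for 3 in total.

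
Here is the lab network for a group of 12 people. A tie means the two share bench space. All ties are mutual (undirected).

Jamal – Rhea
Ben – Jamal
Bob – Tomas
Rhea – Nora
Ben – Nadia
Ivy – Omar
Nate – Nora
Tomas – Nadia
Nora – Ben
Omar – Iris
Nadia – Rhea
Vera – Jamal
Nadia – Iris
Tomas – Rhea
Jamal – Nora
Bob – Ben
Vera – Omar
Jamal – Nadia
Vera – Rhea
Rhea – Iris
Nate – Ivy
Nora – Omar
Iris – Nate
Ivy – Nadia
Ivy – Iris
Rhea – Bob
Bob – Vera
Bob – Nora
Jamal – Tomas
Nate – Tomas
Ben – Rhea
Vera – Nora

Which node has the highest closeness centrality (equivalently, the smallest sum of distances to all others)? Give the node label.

Rhea

Farness (sum of distances to all others) for each node — Ben:17, Bob:18, Iris:17, Ivy:19, Jamal:16, Nadia:16, Nate:18, Nora:15, Omar:19, Rhea:14, Tomas:18, Vera:17.
The smallest farness is 14, for Rhea, so Rhea has the highest closeness.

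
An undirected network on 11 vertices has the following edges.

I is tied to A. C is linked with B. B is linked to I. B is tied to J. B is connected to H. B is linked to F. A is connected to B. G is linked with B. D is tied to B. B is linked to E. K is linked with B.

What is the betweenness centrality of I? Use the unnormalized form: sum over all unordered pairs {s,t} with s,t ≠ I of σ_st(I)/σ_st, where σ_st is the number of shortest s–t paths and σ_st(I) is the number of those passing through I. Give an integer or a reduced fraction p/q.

No shortest path between any pair of other nodes passes through I.
Summing the contributions gives betweenness(I) = 0.

0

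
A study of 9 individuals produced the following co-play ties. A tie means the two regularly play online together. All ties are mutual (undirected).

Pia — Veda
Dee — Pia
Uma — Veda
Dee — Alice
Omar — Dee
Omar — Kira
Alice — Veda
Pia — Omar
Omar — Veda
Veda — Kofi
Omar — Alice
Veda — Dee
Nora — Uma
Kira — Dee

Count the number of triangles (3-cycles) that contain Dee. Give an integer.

6

Dee's neighbors: Alice, Kira, Omar, Pia, and Veda.
Neighbor pairs that are themselves tied: Dee–Alice–Omar; Dee–Alice–Veda; Dee–Kira–Omar; Dee–Omar–Pia; Dee–Omar–Veda; Dee–Pia–Veda. Each forms one triangle with Dee, for 6 in total.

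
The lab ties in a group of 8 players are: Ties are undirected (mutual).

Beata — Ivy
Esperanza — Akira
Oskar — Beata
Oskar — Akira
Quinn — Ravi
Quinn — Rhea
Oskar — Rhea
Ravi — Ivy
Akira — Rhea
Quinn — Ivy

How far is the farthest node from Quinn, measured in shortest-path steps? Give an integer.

Distances from Quinn: Akira:2, Beata:2, Esperanza:3, Ivy:1, Oskar:2, Ravi:1, Rhea:1.
The largest is 3 (to Esperanza), so the eccentricity of Quinn is 3.

3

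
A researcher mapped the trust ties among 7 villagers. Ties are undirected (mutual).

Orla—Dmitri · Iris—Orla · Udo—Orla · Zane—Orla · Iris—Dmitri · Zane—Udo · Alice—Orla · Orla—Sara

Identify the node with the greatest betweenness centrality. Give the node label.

Unnormalized betweenness of each node: Alice:0, Dmitri:0, Iris:0, Orla:13, Sara:0, Udo:0, Zane:0.
Orla has the largest value, 13, making it the main broker — the node through which the most shortest paths run.

Orla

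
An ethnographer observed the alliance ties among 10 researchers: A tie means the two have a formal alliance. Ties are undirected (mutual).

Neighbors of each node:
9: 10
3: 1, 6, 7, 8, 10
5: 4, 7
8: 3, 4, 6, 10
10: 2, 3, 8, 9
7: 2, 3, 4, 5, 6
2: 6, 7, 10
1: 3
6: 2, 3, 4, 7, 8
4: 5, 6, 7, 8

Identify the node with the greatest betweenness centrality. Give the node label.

3

Unnormalized betweenness of each node: 1:0, 2:7/3, 3:32/3, 4:5/2, 5:0, 6:8/3, 7:20/3, 8:4, 9:0, 10:55/6.
3 has the largest value, 32/3, making it the main broker — the node through which the most shortest paths run.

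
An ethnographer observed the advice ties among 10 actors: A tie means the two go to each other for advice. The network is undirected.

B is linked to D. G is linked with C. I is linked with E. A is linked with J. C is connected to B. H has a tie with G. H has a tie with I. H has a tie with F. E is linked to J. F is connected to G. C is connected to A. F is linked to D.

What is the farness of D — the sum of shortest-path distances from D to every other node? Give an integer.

22

Distances from D: A:3, B:1, C:2, E:4, F:1, G:2, H:2, I:3, J:4.
Sum = 3 + 1 + 2 + 4 + 1 + 2 + 2 + 3 + 4 = 22.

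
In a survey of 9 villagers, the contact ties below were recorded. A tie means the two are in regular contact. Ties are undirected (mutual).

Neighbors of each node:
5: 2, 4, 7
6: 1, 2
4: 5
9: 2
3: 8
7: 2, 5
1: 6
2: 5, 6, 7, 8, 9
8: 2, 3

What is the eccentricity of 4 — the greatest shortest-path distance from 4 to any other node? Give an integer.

Distances from 4: 1:4, 2:2, 3:4, 5:1, 6:3, 7:2, 8:3, 9:3.
The largest is 4 (to 3 and 1), so the eccentricity of 4 is 4.

4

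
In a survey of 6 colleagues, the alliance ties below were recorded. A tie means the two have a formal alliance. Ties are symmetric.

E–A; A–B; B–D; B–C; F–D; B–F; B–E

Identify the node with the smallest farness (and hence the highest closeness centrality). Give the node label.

Farness (sum of distances to all others) for each node — A:8, B:5, C:9, D:8, E:8, F:8.
The smallest farness is 5, for B, so B has the highest closeness.

B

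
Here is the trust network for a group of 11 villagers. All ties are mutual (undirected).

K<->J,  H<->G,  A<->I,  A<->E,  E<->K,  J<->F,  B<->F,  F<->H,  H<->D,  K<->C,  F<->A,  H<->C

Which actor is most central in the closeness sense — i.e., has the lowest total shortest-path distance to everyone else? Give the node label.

F

Farness (sum of distances to all others) for each node — A:20, B:25, C:22, D:27, E:24, F:16, G:27, H:18, I:29, J:21, K:21.
The smallest farness is 16, for F, so F has the highest closeness.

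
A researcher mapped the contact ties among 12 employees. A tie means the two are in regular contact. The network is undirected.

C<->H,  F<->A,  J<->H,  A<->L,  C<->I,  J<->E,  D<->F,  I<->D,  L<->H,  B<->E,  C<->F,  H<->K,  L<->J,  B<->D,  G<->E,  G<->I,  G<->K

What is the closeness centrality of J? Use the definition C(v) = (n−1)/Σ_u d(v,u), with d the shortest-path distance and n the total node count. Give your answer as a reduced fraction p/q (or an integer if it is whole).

1/2

Distances from J: A:2, B:2, C:2, D:3, E:1, F:3, G:2, H:1, I:3, K:2, L:1. Sum = 22.
n = 12, so closeness = 11/22 = 1/2.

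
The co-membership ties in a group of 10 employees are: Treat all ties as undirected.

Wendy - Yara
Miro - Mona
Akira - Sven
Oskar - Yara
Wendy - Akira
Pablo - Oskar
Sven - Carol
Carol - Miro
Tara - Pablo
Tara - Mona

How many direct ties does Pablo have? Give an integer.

2

Pablo is directly tied to Oskar and Tara. That is 2 neighbors, so the degree of Pablo is 2.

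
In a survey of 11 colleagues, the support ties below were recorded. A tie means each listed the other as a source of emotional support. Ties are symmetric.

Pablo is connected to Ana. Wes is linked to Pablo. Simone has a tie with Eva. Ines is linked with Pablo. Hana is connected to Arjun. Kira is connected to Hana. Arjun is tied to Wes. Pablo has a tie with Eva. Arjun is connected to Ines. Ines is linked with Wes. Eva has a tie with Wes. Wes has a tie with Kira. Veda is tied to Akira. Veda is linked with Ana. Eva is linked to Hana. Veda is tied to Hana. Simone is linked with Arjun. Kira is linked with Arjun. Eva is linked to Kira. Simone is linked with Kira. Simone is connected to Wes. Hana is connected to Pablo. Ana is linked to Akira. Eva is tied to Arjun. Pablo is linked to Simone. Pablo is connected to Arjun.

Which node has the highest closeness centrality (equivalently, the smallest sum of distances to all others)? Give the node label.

Farness (sum of distances to all others) for each node — Akira:24, Ana:18, Arjun:14, Eva:15, Hana:15, Ines:19, Kira:17, Pablo:13, Simone:17, Veda:20, Wes:16.
The smallest farness is 13, for Pablo, so Pablo has the highest closeness.

Pablo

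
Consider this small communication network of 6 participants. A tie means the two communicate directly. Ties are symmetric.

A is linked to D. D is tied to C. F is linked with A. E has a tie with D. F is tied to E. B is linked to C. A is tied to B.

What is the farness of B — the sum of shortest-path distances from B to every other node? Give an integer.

9

Distances from B: A:1, C:1, D:2, E:3, F:2.
Sum = 1 + 1 + 2 + 3 + 2 = 9.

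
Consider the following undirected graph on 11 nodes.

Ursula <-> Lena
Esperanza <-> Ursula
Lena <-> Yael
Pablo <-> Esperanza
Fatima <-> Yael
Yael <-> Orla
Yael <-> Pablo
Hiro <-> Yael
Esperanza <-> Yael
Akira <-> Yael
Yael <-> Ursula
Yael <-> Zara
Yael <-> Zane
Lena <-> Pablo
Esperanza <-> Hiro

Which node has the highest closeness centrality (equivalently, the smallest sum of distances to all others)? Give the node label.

Farness (sum of distances to all others) for each node — Akira:19, Esperanza:16, Fatima:19, Hiro:18, Lena:17, Orla:19, Pablo:17, Ursula:17, Yael:10, Zane:19, Zara:19.
The smallest farness is 10, for Yael, so Yael has the highest closeness.

Yael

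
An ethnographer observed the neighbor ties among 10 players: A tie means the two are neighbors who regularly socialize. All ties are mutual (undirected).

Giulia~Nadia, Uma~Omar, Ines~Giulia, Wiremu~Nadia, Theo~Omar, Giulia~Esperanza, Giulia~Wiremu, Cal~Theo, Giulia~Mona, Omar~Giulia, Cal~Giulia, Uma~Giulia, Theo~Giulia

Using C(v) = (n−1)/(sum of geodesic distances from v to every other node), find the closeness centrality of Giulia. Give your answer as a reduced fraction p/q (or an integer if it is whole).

1

Distances from Giulia: Cal:1, Esperanza:1, Ines:1, Mona:1, Nadia:1, Omar:1, Theo:1, Uma:1, Wiremu:1. Sum = 9.
n = 10, so closeness = 9/9 = 1.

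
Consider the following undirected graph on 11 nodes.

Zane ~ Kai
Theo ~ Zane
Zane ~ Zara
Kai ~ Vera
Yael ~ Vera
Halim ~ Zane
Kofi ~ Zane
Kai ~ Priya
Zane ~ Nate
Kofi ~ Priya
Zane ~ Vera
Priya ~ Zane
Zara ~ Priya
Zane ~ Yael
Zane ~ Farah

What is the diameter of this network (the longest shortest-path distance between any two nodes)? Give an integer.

2

Eccentricity of each node (its greatest distance to any other): Farah:2, Halim:2, Kai:2, Kofi:2, Nate:2, Priya:2, Theo:2, Vera:2, Yael:2, Zane:1, Zara:2.
The maximum eccentricity is 2, realized for instance by the pair Nate–Priya via Nate – Zane – Priya. So the diameter is 2.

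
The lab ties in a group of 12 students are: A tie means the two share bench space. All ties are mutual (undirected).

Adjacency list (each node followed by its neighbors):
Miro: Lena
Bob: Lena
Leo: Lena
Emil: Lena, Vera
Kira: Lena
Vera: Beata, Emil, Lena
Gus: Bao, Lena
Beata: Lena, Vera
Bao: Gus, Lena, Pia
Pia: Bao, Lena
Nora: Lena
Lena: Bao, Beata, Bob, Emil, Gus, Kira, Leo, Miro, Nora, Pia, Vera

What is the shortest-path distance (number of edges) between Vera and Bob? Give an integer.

One shortest route is Vera – Lena – Bob, which uses 2 edges, and Vera and Bob are not directly tied, so nothing shorter exists. So d(Vera,Bob) = 2.

2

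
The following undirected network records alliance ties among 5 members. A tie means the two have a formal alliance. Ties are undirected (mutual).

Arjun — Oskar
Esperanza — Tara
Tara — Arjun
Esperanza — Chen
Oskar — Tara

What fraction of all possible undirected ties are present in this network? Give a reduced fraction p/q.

There are 5 edges and 5 nodes, so the maximum possible is C(5,2) = 10.
Density = 5/10 = 1/2.

1/2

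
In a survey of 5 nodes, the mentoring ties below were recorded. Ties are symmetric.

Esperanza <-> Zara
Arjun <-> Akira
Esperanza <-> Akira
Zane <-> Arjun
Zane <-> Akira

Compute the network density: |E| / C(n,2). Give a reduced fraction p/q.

1/2

There are 5 edges and 5 nodes, so the maximum possible is C(5,2) = 10.
Density = 5/10 = 1/2.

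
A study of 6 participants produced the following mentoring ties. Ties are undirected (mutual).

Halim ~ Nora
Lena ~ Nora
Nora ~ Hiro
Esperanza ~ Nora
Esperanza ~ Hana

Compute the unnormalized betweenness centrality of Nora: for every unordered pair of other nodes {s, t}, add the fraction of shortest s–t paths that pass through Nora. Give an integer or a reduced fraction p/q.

Pairs whose geodesics pass through Nora — Halim–Hiro: 1; Halim–Hana: 1; Halim–Esperanza: 1; Halim–Lena: 1; Hiro–Hana: 1; Hiro–Esperanza: 1; Hiro–Lena: 1; Hana–Lena: 1; Esperanza–Lena: 1.
All other pairs contribute 0.
Summing the contributions gives betweenness(Nora) = 9.

9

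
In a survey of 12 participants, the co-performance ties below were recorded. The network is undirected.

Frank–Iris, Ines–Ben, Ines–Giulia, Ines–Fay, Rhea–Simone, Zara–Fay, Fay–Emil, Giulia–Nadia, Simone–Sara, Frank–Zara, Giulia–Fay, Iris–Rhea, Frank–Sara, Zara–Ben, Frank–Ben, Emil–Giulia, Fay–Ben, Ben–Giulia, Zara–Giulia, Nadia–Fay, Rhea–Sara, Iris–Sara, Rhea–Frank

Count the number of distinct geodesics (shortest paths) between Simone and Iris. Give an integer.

The shortest distance is 2. The length-2 paths are: Simone–Sara–Iris; Simone–Rhea–Iris.
That gives 2 distinct shortest paths.

2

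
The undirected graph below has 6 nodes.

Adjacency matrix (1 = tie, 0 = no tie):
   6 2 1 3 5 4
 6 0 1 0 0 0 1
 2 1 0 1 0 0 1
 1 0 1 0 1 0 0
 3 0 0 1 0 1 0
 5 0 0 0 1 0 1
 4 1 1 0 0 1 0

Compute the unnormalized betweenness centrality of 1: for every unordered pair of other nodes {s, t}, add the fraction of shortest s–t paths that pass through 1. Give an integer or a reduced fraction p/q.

Pairs whose geodesics pass through 1 — 6–3: 1/2; 2–3: 1.
All other pairs contribute 0.
Summing the contributions gives betweenness(1) = 3/2.

3/2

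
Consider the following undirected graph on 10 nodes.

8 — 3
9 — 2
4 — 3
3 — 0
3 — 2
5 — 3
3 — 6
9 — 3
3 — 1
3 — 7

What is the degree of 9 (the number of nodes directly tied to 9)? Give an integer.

2

9 is directly tied to 2 and 3. That is 2 neighbors, so the degree of 9 is 2.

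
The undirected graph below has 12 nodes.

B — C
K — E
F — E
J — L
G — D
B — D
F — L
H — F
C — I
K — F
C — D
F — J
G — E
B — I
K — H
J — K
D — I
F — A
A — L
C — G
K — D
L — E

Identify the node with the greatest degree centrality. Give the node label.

F

Degrees — A:2, B:3, C:4, D:5, E:4, F:6, G:3, H:2, I:3, J:3, K:5, L:4.
The maximum is 6, attained only by F.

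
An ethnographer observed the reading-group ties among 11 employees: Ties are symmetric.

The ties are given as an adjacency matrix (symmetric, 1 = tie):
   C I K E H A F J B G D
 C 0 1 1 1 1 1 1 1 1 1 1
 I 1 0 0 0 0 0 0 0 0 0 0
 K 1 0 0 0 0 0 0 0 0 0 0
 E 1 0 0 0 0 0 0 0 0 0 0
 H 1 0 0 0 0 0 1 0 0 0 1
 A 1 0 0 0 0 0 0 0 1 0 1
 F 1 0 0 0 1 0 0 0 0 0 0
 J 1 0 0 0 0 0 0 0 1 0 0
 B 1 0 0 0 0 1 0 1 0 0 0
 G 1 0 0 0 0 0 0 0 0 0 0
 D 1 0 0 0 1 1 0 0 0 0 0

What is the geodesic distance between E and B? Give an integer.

2

One shortest route is E – C – B, which uses 2 edges, and E and B are not directly tied, so nothing shorter exists. So d(E,B) = 2.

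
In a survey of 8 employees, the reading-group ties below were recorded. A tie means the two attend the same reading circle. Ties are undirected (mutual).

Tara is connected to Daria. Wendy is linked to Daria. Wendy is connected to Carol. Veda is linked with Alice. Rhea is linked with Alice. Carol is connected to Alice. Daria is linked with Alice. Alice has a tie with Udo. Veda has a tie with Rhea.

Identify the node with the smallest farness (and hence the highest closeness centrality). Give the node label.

Alice

Farness (sum of distances to all others) for each node — Alice:9, Carol:13, Daria:11, Rhea:14, Tara:17, Udo:15, Veda:14, Wendy:15.
The smallest farness is 9, for Alice, so Alice has the highest closeness.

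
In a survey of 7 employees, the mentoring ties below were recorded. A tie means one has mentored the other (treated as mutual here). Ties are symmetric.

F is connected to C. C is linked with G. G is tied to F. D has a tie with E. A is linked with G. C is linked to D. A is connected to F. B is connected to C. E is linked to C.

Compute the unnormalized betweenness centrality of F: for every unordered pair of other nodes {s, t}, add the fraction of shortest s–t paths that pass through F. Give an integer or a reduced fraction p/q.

Pairs whose geodesics pass through F — C–A: 1/2; E–A: 1/2; B–A: 1/2; D–A: 1/2.
All other pairs contribute 0.
Summing the contributions gives betweenness(F) = 2.

2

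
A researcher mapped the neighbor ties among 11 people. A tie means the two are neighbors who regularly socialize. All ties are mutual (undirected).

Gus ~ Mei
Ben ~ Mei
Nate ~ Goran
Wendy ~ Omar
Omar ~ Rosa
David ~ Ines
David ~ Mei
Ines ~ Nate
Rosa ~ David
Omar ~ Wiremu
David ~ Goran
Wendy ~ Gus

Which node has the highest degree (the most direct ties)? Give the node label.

David

Degrees — Ben:1, David:4, Goran:2, Gus:2, Ines:2, Mei:3, Nate:2, Omar:3, Rosa:2, Wendy:2, Wiremu:1.
The maximum is 4, attained only by David.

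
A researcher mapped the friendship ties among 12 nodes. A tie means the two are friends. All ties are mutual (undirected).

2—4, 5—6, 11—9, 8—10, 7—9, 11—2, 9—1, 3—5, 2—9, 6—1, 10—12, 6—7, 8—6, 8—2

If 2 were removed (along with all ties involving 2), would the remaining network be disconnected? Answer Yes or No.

Yes

Removing 2 leaves {1, 3, 5, 6, 7, 8, 9, 10, 11, and 12} with no path to {4}, so the network splits into 2 components. 2 is a cut vertex.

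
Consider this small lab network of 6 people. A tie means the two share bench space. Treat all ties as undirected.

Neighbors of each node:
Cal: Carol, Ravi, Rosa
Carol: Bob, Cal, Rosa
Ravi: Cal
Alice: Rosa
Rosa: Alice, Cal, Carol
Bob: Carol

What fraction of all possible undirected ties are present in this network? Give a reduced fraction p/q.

There are 6 edges and 6 nodes, so the maximum possible is C(6,2) = 15.
Density = 6/15 = 2/5.

2/5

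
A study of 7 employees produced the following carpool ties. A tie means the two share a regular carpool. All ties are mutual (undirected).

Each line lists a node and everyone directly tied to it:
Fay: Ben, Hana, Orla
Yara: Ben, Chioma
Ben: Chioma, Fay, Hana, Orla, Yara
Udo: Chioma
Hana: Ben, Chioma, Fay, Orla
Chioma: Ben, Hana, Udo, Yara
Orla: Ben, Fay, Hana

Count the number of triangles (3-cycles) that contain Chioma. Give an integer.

Chioma's neighbors: Ben, Hana, Udo, and Yara.
Neighbor pairs that are themselves tied: Chioma–Ben–Hana; Chioma–Ben–Yara. Each forms one triangle with Chioma, for 2 in total.

2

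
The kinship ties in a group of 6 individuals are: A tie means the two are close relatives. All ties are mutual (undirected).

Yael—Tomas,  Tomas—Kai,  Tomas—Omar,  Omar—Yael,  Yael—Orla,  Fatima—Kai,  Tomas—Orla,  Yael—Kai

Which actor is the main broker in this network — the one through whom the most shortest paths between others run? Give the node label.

Kai

Unnormalized betweenness of each node: Fatima:0, Kai:4, Omar:0, Orla:0, Tomas:5/2, Yael:5/2.
Kai has the largest value, 4, making it the main broker — the node through which the most shortest paths run.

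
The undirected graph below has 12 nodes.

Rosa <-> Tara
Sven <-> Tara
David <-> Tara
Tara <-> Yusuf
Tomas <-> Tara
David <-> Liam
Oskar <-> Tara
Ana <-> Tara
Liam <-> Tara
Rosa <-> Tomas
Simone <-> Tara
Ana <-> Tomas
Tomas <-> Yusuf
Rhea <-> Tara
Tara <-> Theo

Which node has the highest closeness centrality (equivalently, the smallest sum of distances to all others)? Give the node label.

Farness (sum of distances to all others) for each node — Ana:20, David:20, Liam:20, Oskar:21, Rhea:21, Rosa:20, Simone:21, Sven:21, Tara:11, Theo:21, Tomas:18, Yusuf:20.
The smallest farness is 11, for Tara, so Tara has the highest closeness.

Tara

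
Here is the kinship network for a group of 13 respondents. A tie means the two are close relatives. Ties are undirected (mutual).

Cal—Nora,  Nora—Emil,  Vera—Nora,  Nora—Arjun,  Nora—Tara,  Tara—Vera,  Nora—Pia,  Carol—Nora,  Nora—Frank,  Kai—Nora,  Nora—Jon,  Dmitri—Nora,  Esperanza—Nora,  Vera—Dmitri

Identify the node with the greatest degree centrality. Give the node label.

Degrees — Arjun:1, Cal:1, Carol:1, Dmitri:2, Emil:1, Esperanza:1, Frank:1, Jon:1, Kai:1, Nora:12, Pia:1, Tara:2, Vera:3.
The maximum is 12, attained only by Nora.

Nora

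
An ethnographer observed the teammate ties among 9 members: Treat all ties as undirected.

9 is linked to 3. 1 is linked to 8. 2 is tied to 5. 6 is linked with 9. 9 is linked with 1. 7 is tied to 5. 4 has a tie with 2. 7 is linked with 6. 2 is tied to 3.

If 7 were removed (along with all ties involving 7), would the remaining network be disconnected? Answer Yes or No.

Even without 7, every remaining node can still reach every other (the residual graph is connected), so 7 is not a cut vertex.

No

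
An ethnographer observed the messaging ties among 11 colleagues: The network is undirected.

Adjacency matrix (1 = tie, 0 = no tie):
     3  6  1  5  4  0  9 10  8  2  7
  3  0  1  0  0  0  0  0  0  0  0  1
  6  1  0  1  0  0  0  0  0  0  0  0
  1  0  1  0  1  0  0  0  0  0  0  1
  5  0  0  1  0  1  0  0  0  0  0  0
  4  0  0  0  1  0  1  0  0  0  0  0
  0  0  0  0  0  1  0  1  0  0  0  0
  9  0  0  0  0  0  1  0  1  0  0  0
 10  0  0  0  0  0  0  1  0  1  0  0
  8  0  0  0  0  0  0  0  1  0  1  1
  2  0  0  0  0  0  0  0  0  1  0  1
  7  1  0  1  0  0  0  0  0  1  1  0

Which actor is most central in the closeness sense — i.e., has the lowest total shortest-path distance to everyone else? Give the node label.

7

Farness (sum of distances to all others) for each node — 0:29, 1:21, 2:25, 3:27, 4:27, 5:24, 6:28, 7:20, 8:22, 9:28, 10:25.
The smallest farness is 20, for 7, so 7 has the highest closeness.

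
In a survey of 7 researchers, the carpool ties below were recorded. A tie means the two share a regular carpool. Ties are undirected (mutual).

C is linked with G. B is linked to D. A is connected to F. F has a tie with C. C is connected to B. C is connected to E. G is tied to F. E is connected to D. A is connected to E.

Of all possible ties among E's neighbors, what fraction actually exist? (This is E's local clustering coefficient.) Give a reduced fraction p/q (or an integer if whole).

0

E's neighbors: A, C, and D (k = 3).
Possible neighbor pairs: C(3,2) = 3. Edges among them: none → e = 0.
Clustering(E) = 0/3 = 0.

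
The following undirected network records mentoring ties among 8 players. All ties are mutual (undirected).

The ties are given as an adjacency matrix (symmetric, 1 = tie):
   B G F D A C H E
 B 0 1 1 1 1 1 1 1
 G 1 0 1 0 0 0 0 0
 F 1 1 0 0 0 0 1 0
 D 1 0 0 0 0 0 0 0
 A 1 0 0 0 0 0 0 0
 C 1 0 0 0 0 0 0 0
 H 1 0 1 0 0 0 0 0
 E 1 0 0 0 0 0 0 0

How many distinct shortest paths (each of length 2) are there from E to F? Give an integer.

1

The shortest distance is 2, and the only length-2 path is E–B–F. So there is exactly 1 shortest path.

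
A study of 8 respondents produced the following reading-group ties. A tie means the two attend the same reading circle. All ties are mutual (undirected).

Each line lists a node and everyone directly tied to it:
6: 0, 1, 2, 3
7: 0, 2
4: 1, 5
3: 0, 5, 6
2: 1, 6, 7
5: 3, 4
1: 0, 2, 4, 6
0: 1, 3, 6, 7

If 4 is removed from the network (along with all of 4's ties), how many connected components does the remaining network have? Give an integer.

4's neighbors (1 and 5) remain reachable from one another through other ties, so the rest of the network stays in one piece.

1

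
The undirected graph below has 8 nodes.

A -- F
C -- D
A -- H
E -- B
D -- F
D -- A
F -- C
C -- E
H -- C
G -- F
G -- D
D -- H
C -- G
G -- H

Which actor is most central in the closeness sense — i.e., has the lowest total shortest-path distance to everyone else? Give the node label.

Farness (sum of distances to all others) for each node — A:14, B:19, C:9, D:10, E:13, F:11, G:11, H:11.
The smallest farness is 9, for C, so C has the highest closeness.

C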